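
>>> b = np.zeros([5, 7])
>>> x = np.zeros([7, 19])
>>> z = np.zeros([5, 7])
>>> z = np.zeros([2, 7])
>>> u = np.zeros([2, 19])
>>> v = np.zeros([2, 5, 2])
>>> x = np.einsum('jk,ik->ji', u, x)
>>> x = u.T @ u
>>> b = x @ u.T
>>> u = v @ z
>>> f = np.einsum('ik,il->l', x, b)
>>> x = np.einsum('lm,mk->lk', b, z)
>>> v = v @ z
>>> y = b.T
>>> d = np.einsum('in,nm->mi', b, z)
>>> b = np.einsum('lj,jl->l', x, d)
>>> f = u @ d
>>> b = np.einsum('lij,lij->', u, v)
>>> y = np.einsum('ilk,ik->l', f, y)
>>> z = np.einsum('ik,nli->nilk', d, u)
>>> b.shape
()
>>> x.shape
(19, 7)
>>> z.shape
(2, 7, 5, 19)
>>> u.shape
(2, 5, 7)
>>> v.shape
(2, 5, 7)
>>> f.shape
(2, 5, 19)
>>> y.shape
(5,)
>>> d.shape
(7, 19)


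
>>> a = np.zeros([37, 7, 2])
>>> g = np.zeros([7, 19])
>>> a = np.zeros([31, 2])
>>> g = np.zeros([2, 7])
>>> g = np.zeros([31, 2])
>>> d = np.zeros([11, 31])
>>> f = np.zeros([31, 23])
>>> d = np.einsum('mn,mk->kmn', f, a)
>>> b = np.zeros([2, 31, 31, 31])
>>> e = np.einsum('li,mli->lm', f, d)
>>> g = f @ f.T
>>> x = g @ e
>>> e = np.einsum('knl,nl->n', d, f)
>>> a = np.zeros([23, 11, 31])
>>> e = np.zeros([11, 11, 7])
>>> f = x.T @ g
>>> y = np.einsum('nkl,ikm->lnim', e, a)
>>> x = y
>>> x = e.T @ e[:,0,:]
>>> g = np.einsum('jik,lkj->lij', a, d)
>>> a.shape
(23, 11, 31)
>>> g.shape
(2, 11, 23)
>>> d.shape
(2, 31, 23)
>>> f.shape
(2, 31)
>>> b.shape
(2, 31, 31, 31)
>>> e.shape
(11, 11, 7)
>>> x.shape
(7, 11, 7)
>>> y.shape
(7, 11, 23, 31)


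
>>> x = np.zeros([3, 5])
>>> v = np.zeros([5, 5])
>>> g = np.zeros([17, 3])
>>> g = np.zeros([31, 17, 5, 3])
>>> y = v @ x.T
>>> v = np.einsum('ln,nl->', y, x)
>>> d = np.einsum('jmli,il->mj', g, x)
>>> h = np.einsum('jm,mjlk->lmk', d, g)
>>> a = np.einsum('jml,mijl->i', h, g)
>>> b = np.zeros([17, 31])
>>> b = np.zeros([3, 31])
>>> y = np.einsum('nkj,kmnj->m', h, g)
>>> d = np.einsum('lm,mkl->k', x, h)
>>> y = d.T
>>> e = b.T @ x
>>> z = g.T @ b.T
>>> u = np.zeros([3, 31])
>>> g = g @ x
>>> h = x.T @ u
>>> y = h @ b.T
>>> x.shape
(3, 5)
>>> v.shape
()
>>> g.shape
(31, 17, 5, 5)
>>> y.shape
(5, 3)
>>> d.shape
(31,)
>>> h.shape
(5, 31)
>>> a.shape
(17,)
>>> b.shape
(3, 31)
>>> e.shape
(31, 5)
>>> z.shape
(3, 5, 17, 3)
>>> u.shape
(3, 31)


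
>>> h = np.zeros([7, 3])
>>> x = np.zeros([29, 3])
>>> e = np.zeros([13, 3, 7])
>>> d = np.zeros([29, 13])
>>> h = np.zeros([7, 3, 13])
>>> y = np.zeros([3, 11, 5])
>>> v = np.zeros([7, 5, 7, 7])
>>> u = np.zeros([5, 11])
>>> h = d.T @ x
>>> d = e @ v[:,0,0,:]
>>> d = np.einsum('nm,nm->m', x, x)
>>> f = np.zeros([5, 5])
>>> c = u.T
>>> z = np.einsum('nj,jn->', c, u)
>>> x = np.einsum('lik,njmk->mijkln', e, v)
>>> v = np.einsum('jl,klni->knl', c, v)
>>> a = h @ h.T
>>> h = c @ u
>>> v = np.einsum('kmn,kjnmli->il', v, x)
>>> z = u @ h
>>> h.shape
(11, 11)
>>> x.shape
(7, 3, 5, 7, 13, 7)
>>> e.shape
(13, 3, 7)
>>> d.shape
(3,)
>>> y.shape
(3, 11, 5)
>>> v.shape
(7, 13)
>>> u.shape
(5, 11)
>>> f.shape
(5, 5)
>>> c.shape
(11, 5)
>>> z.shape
(5, 11)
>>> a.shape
(13, 13)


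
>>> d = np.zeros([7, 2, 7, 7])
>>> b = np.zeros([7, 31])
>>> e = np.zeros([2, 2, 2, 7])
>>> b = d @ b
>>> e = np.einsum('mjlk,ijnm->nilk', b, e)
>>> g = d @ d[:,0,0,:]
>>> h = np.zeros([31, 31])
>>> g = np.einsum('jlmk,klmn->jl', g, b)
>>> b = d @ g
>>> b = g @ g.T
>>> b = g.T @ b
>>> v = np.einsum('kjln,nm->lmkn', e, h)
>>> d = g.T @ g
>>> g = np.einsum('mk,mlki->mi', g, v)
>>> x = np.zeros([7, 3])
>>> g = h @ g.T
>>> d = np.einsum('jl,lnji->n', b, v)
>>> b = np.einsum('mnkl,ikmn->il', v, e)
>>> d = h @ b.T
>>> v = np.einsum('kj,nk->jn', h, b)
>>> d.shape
(31, 2)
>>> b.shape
(2, 31)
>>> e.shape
(2, 2, 7, 31)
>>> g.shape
(31, 7)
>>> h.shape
(31, 31)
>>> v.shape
(31, 2)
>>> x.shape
(7, 3)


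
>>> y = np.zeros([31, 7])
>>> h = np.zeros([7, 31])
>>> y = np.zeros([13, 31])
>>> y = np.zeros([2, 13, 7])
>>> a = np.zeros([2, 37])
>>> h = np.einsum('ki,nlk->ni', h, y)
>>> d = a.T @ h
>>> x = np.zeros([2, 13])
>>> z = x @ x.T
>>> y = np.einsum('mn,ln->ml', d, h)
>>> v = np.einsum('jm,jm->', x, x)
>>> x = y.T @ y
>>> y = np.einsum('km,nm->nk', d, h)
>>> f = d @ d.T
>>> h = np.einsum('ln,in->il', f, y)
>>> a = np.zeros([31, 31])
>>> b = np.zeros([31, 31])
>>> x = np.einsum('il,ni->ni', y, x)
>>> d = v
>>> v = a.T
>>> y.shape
(2, 37)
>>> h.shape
(2, 37)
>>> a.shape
(31, 31)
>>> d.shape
()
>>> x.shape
(2, 2)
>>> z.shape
(2, 2)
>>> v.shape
(31, 31)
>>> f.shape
(37, 37)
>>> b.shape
(31, 31)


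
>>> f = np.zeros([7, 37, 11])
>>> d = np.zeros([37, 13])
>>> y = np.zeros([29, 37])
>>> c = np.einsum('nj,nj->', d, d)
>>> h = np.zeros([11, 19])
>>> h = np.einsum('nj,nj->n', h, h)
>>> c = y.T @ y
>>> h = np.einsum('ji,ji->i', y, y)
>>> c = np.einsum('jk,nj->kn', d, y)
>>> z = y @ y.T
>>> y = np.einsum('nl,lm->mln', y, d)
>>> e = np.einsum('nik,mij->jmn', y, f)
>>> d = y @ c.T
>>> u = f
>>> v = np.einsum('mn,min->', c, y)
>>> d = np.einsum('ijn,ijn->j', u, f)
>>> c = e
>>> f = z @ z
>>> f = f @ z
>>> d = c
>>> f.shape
(29, 29)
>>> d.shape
(11, 7, 13)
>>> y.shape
(13, 37, 29)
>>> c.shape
(11, 7, 13)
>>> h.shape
(37,)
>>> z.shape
(29, 29)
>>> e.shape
(11, 7, 13)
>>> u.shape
(7, 37, 11)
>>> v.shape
()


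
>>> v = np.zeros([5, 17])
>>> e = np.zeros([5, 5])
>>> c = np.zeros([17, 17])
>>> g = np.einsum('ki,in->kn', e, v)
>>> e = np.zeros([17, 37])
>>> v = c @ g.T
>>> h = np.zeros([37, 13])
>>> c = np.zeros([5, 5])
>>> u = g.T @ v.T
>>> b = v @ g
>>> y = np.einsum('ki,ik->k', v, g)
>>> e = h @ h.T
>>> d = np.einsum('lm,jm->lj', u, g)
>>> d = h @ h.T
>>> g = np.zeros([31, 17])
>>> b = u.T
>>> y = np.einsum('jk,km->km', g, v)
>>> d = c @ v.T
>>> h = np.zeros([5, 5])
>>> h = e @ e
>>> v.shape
(17, 5)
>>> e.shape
(37, 37)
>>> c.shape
(5, 5)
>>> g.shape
(31, 17)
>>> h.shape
(37, 37)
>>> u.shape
(17, 17)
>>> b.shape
(17, 17)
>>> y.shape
(17, 5)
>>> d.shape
(5, 17)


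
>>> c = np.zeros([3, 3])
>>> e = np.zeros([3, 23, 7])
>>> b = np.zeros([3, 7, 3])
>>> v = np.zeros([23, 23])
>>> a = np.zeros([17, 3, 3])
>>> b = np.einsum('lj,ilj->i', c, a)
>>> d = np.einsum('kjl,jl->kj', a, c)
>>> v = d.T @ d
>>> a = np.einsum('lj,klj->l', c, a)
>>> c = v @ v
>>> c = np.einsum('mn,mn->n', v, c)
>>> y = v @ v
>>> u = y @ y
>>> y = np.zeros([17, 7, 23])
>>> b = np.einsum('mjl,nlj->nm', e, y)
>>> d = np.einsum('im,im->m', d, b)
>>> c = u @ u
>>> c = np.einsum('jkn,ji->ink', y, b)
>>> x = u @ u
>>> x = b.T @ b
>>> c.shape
(3, 23, 7)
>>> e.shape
(3, 23, 7)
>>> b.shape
(17, 3)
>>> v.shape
(3, 3)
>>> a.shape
(3,)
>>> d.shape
(3,)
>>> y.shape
(17, 7, 23)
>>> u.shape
(3, 3)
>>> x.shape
(3, 3)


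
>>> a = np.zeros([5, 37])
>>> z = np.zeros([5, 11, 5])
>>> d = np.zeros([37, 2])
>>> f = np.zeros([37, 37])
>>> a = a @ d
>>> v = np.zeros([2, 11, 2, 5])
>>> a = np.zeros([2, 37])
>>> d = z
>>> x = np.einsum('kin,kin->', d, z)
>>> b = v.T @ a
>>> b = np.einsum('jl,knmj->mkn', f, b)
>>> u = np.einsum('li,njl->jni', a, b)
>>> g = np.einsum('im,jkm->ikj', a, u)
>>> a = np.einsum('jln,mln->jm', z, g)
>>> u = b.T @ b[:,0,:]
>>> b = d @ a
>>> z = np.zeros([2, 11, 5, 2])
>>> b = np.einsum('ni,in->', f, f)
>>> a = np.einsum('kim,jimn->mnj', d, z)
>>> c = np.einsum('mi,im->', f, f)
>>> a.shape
(5, 2, 2)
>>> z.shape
(2, 11, 5, 2)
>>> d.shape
(5, 11, 5)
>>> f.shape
(37, 37)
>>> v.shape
(2, 11, 2, 5)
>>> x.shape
()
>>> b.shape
()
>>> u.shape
(2, 5, 2)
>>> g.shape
(2, 11, 5)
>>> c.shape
()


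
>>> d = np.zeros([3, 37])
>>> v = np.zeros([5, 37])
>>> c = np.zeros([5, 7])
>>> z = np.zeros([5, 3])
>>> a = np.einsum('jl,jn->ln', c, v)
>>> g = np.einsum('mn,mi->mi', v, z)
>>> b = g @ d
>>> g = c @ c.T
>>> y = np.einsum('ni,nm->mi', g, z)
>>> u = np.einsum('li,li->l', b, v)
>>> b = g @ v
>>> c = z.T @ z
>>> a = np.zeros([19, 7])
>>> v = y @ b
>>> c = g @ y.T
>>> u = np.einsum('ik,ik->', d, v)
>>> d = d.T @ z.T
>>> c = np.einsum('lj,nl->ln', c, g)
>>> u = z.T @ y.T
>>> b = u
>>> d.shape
(37, 5)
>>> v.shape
(3, 37)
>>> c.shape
(5, 5)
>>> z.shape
(5, 3)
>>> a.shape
(19, 7)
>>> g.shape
(5, 5)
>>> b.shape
(3, 3)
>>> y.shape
(3, 5)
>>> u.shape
(3, 3)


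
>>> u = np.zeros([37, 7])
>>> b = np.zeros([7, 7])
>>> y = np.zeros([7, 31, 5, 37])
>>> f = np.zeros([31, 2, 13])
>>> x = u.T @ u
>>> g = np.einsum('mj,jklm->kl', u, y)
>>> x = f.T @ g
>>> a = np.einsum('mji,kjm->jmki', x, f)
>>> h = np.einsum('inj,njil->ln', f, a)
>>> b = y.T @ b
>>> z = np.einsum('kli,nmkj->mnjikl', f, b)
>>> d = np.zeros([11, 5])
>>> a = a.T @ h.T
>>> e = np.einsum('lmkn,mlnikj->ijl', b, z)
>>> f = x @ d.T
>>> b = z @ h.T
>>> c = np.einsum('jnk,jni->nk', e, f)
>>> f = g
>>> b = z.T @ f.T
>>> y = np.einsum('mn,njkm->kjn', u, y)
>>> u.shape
(37, 7)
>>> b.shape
(2, 31, 13, 7, 37, 31)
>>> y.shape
(5, 31, 7)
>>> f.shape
(31, 5)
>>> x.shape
(13, 2, 5)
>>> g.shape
(31, 5)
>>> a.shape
(5, 31, 13, 5)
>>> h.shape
(5, 2)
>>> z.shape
(5, 37, 7, 13, 31, 2)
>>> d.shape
(11, 5)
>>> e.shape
(13, 2, 37)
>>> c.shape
(2, 37)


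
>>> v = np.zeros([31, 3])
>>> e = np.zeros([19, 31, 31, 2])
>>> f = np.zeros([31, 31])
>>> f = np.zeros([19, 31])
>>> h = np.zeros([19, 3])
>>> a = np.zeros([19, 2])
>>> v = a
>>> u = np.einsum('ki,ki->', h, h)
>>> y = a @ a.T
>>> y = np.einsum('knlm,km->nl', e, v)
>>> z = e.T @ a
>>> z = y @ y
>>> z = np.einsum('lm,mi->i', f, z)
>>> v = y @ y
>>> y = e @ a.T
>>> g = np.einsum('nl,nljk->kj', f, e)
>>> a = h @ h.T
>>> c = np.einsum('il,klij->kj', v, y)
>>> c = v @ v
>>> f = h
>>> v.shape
(31, 31)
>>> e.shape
(19, 31, 31, 2)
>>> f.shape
(19, 3)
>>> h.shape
(19, 3)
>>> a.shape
(19, 19)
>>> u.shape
()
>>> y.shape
(19, 31, 31, 19)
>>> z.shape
(31,)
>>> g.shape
(2, 31)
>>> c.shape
(31, 31)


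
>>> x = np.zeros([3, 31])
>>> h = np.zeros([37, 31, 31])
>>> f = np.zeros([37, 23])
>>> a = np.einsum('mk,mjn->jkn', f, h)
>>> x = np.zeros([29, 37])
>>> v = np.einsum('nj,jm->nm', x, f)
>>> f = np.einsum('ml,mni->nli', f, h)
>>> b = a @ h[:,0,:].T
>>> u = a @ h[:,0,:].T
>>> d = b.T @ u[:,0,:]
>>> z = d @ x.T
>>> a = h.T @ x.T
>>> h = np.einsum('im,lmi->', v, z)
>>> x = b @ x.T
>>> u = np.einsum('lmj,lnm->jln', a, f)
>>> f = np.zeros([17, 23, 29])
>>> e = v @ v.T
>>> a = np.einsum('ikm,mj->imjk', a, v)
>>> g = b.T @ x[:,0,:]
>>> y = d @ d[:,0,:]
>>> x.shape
(31, 23, 29)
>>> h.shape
()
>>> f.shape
(17, 23, 29)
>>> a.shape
(31, 29, 23, 31)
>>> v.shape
(29, 23)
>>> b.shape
(31, 23, 37)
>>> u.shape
(29, 31, 23)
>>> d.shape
(37, 23, 37)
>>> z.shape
(37, 23, 29)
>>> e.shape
(29, 29)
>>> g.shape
(37, 23, 29)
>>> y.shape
(37, 23, 37)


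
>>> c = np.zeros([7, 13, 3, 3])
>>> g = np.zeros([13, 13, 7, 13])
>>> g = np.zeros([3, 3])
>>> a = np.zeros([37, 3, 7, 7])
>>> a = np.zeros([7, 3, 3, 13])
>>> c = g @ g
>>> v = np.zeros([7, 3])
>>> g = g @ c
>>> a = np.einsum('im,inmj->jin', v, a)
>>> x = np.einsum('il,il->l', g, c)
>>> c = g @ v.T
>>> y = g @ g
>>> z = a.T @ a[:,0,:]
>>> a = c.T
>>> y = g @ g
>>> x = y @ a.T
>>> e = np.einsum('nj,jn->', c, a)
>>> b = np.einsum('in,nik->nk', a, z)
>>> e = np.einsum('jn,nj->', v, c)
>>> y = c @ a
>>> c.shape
(3, 7)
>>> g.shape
(3, 3)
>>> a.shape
(7, 3)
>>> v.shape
(7, 3)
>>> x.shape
(3, 7)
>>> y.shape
(3, 3)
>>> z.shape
(3, 7, 3)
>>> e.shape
()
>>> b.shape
(3, 3)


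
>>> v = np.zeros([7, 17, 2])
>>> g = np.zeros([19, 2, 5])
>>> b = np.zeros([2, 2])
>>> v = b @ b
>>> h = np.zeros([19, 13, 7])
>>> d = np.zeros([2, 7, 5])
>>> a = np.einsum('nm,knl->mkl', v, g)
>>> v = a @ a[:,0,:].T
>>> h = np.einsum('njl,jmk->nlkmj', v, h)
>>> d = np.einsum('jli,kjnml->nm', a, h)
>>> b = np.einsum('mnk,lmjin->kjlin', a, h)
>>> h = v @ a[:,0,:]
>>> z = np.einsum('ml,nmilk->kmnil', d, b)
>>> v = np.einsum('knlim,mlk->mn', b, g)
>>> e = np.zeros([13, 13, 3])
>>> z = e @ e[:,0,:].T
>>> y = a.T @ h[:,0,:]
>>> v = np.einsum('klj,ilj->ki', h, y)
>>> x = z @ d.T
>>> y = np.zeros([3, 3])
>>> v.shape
(2, 5)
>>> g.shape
(19, 2, 5)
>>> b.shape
(5, 7, 2, 13, 19)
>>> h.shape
(2, 19, 5)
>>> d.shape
(7, 13)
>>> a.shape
(2, 19, 5)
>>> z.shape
(13, 13, 13)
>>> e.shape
(13, 13, 3)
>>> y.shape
(3, 3)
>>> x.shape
(13, 13, 7)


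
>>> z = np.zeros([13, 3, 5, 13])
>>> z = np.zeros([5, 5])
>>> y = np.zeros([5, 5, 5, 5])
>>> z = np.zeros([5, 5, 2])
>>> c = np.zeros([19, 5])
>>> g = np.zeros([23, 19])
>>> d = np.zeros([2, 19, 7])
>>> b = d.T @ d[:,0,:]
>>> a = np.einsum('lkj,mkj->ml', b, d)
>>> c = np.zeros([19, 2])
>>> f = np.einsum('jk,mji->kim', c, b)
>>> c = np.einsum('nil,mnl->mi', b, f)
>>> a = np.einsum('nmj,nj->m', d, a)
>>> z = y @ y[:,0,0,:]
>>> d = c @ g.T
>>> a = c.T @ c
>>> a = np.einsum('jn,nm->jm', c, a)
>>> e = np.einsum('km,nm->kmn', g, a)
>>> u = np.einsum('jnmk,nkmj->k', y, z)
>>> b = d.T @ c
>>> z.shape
(5, 5, 5, 5)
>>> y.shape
(5, 5, 5, 5)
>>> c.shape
(2, 19)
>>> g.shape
(23, 19)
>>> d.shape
(2, 23)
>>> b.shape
(23, 19)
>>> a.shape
(2, 19)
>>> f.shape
(2, 7, 7)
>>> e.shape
(23, 19, 2)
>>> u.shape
(5,)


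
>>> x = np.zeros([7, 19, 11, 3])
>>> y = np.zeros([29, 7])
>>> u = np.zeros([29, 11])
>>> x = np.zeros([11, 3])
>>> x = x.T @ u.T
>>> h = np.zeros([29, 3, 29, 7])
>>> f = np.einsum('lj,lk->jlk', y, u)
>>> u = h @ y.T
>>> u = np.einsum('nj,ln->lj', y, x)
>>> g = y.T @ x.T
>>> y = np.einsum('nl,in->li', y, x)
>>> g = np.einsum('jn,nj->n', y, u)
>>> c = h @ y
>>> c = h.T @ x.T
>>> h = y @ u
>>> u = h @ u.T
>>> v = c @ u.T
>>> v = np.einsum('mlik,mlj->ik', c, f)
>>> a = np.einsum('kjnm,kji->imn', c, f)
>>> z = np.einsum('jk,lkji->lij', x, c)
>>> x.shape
(3, 29)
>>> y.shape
(7, 3)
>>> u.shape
(7, 3)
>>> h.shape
(7, 7)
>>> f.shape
(7, 29, 11)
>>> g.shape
(3,)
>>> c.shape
(7, 29, 3, 3)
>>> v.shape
(3, 3)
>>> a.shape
(11, 3, 3)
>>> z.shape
(7, 3, 3)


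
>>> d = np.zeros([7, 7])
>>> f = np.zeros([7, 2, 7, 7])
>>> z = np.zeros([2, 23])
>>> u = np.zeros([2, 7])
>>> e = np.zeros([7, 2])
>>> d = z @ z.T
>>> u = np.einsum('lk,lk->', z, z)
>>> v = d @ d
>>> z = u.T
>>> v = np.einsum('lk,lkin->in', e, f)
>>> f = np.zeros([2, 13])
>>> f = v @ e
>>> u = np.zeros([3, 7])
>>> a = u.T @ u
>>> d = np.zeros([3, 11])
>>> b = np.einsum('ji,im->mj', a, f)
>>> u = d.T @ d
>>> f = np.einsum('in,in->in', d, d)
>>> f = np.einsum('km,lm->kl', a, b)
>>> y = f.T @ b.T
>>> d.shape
(3, 11)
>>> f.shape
(7, 2)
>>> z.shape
()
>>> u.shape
(11, 11)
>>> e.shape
(7, 2)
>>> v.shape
(7, 7)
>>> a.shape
(7, 7)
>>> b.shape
(2, 7)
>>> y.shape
(2, 2)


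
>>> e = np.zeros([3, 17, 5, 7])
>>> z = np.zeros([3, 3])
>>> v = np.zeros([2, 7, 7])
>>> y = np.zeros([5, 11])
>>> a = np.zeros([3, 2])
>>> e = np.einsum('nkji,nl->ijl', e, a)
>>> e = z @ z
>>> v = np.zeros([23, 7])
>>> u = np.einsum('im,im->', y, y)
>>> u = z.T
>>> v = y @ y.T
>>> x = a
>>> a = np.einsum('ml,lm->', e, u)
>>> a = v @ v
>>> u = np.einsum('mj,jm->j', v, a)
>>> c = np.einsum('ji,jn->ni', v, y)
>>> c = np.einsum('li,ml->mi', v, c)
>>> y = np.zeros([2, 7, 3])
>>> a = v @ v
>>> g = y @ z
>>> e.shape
(3, 3)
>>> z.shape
(3, 3)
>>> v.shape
(5, 5)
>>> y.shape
(2, 7, 3)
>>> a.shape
(5, 5)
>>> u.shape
(5,)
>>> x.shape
(3, 2)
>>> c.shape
(11, 5)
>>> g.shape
(2, 7, 3)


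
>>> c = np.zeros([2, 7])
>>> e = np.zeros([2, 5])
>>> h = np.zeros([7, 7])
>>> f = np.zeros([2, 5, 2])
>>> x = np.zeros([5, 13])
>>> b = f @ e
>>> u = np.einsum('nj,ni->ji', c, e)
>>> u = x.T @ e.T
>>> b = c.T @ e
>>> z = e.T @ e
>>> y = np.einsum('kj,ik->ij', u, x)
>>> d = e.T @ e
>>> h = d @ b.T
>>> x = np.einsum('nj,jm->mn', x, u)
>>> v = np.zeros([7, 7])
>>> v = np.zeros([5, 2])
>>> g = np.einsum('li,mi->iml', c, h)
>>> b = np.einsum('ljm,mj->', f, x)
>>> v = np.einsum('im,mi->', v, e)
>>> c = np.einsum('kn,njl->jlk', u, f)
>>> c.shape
(5, 2, 13)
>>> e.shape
(2, 5)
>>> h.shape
(5, 7)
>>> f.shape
(2, 5, 2)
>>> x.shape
(2, 5)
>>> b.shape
()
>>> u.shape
(13, 2)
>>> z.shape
(5, 5)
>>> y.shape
(5, 2)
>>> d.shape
(5, 5)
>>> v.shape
()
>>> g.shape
(7, 5, 2)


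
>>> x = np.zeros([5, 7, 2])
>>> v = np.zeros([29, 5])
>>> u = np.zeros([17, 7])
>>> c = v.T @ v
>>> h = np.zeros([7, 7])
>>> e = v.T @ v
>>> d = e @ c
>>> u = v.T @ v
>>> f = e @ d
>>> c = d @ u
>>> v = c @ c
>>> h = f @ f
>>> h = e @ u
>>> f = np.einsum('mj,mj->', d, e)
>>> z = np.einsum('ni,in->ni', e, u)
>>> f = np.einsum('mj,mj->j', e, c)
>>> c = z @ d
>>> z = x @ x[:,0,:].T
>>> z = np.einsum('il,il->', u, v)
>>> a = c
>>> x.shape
(5, 7, 2)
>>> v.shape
(5, 5)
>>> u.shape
(5, 5)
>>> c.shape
(5, 5)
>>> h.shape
(5, 5)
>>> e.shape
(5, 5)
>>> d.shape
(5, 5)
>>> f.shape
(5,)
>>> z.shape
()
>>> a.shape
(5, 5)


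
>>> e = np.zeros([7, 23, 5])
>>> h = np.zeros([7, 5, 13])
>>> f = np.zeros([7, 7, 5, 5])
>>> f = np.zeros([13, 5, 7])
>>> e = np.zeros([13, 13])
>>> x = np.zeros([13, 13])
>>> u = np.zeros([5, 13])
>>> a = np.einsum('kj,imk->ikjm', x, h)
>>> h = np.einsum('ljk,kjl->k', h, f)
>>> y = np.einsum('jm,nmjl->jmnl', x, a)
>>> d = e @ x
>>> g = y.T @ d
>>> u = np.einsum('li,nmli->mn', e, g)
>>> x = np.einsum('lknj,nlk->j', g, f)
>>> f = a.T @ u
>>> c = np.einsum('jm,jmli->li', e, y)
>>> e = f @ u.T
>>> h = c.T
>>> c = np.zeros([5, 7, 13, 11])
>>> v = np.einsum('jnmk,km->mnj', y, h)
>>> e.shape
(5, 13, 13, 7)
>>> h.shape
(5, 7)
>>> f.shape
(5, 13, 13, 5)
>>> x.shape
(13,)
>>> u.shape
(7, 5)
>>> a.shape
(7, 13, 13, 5)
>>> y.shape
(13, 13, 7, 5)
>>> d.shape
(13, 13)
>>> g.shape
(5, 7, 13, 13)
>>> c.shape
(5, 7, 13, 11)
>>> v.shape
(7, 13, 13)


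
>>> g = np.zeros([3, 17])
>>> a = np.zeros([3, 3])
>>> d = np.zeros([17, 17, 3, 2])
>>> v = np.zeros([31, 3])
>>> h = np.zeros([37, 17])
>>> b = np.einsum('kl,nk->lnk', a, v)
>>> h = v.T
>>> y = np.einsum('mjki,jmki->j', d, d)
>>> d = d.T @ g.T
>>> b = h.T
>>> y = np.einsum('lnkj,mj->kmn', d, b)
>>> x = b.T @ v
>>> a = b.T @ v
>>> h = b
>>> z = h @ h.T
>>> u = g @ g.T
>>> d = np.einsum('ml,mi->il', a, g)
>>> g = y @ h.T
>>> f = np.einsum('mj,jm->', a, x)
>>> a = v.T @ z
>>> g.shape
(17, 31, 31)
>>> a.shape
(3, 31)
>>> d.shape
(17, 3)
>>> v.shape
(31, 3)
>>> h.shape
(31, 3)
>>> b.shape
(31, 3)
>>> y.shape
(17, 31, 3)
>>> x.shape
(3, 3)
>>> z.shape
(31, 31)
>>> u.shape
(3, 3)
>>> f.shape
()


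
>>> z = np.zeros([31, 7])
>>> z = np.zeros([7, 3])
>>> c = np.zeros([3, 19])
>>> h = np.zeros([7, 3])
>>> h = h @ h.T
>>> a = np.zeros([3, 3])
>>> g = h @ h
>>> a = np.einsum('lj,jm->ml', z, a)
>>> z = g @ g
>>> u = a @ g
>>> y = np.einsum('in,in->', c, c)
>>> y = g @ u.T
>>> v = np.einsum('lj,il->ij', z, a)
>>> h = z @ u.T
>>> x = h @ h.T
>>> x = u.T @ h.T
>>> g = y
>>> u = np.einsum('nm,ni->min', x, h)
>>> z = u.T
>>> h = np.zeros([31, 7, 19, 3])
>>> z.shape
(7, 3, 7)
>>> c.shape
(3, 19)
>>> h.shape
(31, 7, 19, 3)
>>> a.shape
(3, 7)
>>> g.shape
(7, 3)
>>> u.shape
(7, 3, 7)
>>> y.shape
(7, 3)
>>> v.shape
(3, 7)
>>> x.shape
(7, 7)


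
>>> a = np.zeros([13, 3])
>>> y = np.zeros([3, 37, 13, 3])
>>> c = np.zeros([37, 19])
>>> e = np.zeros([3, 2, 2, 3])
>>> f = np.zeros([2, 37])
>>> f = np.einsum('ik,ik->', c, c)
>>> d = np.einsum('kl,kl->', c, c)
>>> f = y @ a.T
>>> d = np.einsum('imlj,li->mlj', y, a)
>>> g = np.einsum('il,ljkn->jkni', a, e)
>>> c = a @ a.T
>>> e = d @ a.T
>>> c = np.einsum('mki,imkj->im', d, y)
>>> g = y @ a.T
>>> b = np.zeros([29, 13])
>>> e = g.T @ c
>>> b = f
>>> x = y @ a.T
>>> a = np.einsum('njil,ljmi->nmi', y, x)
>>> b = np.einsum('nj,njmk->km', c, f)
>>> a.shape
(3, 13, 13)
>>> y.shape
(3, 37, 13, 3)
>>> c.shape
(3, 37)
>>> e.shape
(13, 13, 37, 37)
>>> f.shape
(3, 37, 13, 13)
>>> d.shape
(37, 13, 3)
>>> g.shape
(3, 37, 13, 13)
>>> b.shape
(13, 13)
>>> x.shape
(3, 37, 13, 13)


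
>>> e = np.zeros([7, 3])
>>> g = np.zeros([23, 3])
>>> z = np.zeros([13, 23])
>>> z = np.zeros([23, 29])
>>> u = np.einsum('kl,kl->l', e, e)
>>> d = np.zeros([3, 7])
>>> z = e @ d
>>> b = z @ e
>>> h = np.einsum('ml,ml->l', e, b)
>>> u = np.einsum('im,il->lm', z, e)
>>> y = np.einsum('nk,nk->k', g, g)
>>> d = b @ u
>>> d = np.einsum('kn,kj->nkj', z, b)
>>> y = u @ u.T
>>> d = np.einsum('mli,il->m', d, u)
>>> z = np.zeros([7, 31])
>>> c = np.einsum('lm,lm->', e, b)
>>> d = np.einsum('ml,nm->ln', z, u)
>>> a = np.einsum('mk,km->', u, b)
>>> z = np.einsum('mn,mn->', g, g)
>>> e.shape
(7, 3)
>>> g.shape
(23, 3)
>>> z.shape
()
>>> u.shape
(3, 7)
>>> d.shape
(31, 3)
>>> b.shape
(7, 3)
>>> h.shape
(3,)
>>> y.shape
(3, 3)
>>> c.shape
()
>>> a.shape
()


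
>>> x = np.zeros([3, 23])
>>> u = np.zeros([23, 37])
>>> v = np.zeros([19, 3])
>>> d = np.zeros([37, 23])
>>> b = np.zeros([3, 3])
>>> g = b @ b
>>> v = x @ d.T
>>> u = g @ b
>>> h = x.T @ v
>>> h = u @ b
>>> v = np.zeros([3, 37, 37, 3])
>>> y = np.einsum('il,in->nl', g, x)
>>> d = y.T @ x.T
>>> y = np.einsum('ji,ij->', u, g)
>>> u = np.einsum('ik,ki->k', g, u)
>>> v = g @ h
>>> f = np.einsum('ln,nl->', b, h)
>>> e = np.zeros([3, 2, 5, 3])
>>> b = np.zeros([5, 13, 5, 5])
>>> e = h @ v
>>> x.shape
(3, 23)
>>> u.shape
(3,)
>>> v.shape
(3, 3)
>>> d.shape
(3, 3)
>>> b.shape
(5, 13, 5, 5)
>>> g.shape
(3, 3)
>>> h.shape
(3, 3)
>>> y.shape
()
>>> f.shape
()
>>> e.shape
(3, 3)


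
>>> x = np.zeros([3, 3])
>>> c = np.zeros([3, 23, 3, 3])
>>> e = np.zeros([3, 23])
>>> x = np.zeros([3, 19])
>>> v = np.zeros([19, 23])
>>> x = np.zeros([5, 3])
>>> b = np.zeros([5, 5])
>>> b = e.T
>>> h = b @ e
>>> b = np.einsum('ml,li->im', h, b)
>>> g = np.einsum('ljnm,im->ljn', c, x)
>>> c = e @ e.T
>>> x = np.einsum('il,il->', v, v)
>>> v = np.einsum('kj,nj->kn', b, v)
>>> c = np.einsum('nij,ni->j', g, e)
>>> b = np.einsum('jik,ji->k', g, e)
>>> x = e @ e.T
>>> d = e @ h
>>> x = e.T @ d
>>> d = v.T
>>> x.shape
(23, 23)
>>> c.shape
(3,)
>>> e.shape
(3, 23)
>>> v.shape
(3, 19)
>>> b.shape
(3,)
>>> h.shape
(23, 23)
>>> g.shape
(3, 23, 3)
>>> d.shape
(19, 3)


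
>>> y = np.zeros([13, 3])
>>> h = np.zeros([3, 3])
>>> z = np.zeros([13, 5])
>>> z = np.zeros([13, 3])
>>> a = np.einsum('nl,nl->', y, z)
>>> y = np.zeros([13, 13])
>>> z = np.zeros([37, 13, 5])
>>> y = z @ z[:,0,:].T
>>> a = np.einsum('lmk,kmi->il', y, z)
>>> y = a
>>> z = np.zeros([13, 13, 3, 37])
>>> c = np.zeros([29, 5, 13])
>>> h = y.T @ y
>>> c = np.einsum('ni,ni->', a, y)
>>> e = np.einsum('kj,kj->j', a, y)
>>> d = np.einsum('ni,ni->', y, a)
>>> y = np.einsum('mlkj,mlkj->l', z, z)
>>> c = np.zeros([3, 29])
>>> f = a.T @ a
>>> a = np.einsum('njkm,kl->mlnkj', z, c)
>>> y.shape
(13,)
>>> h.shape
(37, 37)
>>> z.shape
(13, 13, 3, 37)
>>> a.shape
(37, 29, 13, 3, 13)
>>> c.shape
(3, 29)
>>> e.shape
(37,)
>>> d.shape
()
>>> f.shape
(37, 37)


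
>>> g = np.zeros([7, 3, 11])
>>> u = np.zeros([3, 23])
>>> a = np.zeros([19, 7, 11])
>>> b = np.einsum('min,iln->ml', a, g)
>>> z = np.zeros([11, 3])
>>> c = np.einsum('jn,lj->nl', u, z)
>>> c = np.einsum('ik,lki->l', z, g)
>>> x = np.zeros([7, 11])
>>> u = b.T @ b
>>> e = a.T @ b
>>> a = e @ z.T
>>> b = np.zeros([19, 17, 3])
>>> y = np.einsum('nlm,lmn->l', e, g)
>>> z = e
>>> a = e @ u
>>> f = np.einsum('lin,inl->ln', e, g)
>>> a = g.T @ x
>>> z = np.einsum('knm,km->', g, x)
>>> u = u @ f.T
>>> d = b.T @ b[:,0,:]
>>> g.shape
(7, 3, 11)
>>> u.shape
(3, 11)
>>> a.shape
(11, 3, 11)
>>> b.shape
(19, 17, 3)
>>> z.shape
()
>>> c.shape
(7,)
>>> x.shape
(7, 11)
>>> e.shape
(11, 7, 3)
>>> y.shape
(7,)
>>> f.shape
(11, 3)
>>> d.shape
(3, 17, 3)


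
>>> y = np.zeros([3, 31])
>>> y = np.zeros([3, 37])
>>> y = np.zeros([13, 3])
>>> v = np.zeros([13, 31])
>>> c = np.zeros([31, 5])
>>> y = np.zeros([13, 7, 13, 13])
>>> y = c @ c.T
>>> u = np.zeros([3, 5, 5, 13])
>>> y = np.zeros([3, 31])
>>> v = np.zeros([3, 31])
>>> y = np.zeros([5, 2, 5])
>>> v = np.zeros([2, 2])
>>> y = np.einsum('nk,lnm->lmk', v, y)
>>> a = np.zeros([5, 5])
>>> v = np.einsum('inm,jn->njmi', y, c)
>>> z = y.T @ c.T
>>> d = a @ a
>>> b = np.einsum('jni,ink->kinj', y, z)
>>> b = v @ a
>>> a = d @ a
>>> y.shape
(5, 5, 2)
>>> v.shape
(5, 31, 2, 5)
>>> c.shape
(31, 5)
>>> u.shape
(3, 5, 5, 13)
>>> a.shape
(5, 5)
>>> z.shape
(2, 5, 31)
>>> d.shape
(5, 5)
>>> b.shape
(5, 31, 2, 5)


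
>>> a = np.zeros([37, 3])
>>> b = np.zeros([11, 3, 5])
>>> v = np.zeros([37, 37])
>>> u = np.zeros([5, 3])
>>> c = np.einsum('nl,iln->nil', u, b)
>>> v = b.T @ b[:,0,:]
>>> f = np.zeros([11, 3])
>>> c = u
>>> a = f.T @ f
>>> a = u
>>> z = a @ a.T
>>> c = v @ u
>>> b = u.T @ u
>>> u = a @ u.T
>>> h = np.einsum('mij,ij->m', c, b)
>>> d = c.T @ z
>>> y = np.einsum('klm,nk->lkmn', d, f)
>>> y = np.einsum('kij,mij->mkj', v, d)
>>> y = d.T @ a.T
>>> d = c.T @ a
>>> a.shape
(5, 3)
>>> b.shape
(3, 3)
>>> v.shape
(5, 3, 5)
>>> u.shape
(5, 5)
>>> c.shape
(5, 3, 3)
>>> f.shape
(11, 3)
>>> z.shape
(5, 5)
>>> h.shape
(5,)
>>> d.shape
(3, 3, 3)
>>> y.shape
(5, 3, 5)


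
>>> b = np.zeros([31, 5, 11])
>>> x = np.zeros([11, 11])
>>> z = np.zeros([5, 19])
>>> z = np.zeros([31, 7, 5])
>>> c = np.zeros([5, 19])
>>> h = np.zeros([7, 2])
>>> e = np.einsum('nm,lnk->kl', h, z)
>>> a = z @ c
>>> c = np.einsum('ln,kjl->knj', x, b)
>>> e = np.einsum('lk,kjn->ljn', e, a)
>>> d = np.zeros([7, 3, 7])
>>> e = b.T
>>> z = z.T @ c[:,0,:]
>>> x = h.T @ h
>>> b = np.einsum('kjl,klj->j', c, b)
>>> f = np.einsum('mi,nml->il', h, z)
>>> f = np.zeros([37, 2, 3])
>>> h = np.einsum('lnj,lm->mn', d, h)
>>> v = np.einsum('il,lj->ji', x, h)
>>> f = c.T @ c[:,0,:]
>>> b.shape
(11,)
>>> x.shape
(2, 2)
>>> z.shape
(5, 7, 5)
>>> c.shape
(31, 11, 5)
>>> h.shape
(2, 3)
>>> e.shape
(11, 5, 31)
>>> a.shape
(31, 7, 19)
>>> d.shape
(7, 3, 7)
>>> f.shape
(5, 11, 5)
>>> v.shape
(3, 2)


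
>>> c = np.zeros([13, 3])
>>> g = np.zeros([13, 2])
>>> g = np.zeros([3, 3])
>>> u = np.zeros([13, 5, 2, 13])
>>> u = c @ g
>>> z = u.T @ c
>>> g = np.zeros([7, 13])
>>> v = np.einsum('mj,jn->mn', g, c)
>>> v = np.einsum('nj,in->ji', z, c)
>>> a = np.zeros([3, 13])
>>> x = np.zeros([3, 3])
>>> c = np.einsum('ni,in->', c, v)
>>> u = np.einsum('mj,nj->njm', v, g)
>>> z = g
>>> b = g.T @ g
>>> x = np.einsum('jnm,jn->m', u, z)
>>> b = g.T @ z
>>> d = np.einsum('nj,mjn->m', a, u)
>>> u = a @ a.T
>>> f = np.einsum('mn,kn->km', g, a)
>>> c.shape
()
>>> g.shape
(7, 13)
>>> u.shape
(3, 3)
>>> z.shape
(7, 13)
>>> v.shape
(3, 13)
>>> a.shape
(3, 13)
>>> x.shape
(3,)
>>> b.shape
(13, 13)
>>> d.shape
(7,)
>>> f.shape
(3, 7)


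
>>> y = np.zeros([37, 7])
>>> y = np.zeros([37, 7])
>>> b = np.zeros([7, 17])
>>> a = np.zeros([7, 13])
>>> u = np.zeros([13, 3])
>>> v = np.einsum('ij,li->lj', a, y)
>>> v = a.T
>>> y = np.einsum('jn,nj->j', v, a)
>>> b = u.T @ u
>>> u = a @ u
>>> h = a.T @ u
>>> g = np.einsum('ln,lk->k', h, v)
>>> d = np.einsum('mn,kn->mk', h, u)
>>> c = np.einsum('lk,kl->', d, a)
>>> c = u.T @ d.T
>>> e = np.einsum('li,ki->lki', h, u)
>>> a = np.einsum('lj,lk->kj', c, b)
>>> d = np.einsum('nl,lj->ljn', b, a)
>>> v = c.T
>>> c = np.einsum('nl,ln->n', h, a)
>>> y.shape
(13,)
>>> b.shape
(3, 3)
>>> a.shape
(3, 13)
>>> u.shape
(7, 3)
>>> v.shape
(13, 3)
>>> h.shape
(13, 3)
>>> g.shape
(7,)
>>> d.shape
(3, 13, 3)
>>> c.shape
(13,)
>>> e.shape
(13, 7, 3)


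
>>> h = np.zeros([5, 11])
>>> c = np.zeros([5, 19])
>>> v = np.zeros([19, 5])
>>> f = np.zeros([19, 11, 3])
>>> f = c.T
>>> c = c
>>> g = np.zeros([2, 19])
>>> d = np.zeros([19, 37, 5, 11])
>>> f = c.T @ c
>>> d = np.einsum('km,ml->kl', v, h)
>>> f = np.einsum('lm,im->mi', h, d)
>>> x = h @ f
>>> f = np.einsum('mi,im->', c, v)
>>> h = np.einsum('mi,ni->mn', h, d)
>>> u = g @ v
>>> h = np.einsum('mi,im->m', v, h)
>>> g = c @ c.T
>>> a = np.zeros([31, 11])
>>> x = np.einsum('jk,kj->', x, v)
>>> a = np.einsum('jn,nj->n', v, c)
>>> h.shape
(19,)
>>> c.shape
(5, 19)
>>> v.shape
(19, 5)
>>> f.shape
()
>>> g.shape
(5, 5)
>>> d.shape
(19, 11)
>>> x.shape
()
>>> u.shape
(2, 5)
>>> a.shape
(5,)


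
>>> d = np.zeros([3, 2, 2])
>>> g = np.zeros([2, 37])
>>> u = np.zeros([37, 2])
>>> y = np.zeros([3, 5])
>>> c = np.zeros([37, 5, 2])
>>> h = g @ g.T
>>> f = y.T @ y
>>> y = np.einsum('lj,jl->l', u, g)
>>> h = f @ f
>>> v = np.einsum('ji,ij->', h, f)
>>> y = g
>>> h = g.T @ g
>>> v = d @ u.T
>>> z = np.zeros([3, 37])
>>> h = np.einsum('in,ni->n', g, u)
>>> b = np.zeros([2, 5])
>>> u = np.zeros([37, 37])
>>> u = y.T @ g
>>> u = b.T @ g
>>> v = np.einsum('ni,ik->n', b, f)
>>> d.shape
(3, 2, 2)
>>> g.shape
(2, 37)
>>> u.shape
(5, 37)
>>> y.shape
(2, 37)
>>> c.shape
(37, 5, 2)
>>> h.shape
(37,)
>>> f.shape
(5, 5)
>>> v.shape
(2,)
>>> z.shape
(3, 37)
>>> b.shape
(2, 5)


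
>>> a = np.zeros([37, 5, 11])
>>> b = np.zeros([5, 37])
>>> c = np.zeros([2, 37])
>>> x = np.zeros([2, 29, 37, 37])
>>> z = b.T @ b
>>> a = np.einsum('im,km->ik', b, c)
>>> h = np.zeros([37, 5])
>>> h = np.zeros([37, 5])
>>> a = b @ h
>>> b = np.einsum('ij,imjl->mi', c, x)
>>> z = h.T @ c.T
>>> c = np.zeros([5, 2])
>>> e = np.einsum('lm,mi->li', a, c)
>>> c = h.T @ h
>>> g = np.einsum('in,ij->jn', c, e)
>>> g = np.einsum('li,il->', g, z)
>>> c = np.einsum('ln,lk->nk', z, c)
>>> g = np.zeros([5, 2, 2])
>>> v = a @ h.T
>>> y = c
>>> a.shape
(5, 5)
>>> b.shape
(29, 2)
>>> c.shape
(2, 5)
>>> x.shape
(2, 29, 37, 37)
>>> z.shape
(5, 2)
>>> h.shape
(37, 5)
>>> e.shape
(5, 2)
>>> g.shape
(5, 2, 2)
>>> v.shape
(5, 37)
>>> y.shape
(2, 5)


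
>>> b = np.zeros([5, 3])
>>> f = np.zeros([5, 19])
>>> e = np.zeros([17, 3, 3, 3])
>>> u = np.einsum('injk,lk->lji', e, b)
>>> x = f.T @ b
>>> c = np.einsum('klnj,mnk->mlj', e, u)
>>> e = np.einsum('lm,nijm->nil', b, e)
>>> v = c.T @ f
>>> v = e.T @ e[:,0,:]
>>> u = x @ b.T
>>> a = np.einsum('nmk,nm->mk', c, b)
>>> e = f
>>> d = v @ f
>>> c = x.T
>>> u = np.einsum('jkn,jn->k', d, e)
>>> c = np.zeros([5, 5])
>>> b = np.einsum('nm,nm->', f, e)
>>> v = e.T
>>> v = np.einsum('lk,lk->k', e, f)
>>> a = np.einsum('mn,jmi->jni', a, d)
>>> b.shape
()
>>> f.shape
(5, 19)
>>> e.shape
(5, 19)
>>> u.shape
(3,)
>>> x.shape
(19, 3)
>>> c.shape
(5, 5)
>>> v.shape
(19,)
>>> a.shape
(5, 3, 19)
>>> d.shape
(5, 3, 19)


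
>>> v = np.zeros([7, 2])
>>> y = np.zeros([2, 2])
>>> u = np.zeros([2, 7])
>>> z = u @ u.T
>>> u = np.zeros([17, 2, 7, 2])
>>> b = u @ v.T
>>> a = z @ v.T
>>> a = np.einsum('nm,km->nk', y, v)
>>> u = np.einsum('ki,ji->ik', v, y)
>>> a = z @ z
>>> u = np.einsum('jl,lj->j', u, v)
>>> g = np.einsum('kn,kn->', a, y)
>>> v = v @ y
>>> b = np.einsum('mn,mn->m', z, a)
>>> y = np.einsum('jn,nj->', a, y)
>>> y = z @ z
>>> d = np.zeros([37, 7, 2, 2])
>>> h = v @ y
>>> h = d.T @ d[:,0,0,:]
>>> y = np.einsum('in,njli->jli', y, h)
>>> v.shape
(7, 2)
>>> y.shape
(2, 7, 2)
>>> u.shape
(2,)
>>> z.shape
(2, 2)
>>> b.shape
(2,)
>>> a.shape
(2, 2)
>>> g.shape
()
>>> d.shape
(37, 7, 2, 2)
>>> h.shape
(2, 2, 7, 2)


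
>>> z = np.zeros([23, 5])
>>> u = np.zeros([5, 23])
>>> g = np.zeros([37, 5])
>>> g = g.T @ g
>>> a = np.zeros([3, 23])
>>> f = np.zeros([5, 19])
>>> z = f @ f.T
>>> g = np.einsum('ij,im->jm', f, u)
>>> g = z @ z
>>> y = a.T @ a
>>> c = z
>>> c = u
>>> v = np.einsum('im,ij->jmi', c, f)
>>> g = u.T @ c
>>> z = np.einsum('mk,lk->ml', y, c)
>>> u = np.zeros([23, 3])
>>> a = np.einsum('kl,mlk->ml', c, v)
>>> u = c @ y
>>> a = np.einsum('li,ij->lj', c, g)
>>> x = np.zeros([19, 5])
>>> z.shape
(23, 5)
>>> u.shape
(5, 23)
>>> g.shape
(23, 23)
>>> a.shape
(5, 23)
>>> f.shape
(5, 19)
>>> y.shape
(23, 23)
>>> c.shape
(5, 23)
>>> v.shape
(19, 23, 5)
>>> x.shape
(19, 5)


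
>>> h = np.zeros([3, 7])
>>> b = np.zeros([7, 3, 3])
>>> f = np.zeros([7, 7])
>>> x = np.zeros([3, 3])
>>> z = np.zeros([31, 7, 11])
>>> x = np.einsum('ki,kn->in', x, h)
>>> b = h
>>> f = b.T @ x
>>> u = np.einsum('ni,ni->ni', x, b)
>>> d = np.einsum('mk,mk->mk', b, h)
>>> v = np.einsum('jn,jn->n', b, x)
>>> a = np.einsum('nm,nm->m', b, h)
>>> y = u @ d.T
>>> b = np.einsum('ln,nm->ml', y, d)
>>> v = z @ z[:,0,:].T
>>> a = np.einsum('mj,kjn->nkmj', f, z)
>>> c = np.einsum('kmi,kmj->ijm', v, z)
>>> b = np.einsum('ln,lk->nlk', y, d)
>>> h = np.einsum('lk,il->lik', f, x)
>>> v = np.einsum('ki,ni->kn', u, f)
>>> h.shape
(7, 3, 7)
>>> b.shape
(3, 3, 7)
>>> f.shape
(7, 7)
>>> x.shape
(3, 7)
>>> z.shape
(31, 7, 11)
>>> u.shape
(3, 7)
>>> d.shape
(3, 7)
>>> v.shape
(3, 7)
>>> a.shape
(11, 31, 7, 7)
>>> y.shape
(3, 3)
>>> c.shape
(31, 11, 7)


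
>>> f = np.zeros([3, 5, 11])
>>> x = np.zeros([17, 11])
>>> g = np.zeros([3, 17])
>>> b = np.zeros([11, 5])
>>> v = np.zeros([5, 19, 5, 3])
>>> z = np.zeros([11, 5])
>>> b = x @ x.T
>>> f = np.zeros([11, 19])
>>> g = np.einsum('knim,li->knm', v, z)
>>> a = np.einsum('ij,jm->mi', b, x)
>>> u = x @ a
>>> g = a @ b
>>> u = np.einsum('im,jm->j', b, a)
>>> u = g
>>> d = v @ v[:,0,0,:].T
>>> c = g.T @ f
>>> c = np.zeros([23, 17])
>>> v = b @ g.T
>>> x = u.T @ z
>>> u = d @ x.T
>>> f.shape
(11, 19)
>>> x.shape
(17, 5)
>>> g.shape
(11, 17)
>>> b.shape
(17, 17)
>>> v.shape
(17, 11)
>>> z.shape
(11, 5)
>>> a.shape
(11, 17)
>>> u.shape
(5, 19, 5, 17)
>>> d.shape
(5, 19, 5, 5)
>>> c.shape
(23, 17)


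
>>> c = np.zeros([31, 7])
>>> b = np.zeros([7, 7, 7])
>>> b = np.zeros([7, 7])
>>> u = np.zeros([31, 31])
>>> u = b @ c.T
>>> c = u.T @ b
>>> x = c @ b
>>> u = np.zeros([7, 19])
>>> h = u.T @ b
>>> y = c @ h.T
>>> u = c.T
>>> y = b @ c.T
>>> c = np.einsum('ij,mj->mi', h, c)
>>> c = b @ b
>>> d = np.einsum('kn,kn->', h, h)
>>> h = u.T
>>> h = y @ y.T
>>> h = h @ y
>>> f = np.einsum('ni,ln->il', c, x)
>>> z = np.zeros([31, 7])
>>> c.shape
(7, 7)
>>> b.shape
(7, 7)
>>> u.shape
(7, 31)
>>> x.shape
(31, 7)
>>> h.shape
(7, 31)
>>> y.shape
(7, 31)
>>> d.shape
()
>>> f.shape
(7, 31)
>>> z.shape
(31, 7)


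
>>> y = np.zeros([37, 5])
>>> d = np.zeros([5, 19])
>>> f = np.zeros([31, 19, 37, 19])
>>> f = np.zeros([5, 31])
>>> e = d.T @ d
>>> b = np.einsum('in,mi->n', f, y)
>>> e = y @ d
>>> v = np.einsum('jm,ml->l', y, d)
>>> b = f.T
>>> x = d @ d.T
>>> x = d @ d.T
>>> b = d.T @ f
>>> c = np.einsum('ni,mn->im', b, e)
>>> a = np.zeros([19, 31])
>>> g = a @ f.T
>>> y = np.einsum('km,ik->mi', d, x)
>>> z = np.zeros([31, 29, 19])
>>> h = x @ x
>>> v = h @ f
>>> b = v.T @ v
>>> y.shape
(19, 5)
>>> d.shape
(5, 19)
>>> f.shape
(5, 31)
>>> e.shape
(37, 19)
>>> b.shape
(31, 31)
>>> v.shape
(5, 31)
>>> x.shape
(5, 5)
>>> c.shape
(31, 37)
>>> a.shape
(19, 31)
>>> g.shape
(19, 5)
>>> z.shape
(31, 29, 19)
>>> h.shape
(5, 5)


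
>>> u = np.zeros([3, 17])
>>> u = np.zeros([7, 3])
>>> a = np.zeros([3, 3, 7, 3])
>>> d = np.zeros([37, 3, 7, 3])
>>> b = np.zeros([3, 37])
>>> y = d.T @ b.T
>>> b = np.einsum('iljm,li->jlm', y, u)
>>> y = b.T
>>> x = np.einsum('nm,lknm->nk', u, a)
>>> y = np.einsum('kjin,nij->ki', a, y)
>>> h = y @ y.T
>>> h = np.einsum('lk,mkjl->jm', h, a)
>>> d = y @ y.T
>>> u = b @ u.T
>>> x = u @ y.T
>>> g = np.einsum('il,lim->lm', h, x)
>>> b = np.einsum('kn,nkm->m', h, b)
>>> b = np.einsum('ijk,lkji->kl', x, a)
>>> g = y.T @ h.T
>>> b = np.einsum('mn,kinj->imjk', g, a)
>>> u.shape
(3, 7, 7)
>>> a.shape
(3, 3, 7, 3)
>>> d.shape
(3, 3)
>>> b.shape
(3, 7, 3, 3)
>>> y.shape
(3, 7)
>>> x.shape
(3, 7, 3)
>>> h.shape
(7, 3)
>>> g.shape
(7, 7)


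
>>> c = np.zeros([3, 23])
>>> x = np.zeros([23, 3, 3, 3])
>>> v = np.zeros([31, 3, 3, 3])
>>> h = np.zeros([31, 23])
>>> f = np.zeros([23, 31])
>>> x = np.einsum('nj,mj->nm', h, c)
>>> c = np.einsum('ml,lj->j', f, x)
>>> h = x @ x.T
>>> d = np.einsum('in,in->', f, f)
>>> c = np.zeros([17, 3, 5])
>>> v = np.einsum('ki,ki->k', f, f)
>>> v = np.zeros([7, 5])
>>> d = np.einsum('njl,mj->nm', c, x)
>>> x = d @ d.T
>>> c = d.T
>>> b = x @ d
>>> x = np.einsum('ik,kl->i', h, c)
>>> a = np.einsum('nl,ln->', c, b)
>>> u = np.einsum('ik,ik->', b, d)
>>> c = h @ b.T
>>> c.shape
(31, 17)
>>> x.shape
(31,)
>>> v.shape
(7, 5)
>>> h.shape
(31, 31)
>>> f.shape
(23, 31)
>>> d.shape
(17, 31)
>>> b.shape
(17, 31)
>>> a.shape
()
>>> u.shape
()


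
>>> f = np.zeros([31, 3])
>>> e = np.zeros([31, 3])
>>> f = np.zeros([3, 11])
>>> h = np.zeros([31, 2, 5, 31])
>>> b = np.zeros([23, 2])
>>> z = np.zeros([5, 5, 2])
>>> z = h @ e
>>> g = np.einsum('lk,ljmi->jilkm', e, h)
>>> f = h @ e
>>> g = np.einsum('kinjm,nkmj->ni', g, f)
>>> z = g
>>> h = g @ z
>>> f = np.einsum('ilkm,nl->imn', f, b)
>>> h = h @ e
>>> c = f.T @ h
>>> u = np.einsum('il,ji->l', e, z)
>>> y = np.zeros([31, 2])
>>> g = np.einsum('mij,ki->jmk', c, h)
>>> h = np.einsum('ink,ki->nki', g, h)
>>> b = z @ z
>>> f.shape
(31, 3, 23)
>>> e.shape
(31, 3)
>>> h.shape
(23, 31, 3)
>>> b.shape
(31, 31)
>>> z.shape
(31, 31)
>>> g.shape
(3, 23, 31)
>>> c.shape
(23, 3, 3)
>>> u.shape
(3,)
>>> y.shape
(31, 2)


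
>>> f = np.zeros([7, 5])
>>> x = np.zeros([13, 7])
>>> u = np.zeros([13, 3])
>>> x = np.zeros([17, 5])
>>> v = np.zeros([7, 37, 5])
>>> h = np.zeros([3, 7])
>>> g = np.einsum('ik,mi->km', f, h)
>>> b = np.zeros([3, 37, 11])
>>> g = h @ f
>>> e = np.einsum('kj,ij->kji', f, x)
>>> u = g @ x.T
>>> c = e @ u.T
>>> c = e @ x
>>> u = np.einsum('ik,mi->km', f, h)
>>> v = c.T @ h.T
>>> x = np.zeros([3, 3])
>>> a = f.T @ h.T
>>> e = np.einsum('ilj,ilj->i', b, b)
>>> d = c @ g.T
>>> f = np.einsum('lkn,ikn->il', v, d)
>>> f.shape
(7, 5)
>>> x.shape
(3, 3)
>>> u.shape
(5, 3)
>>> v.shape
(5, 5, 3)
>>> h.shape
(3, 7)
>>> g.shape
(3, 5)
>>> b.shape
(3, 37, 11)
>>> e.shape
(3,)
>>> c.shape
(7, 5, 5)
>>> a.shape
(5, 3)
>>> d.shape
(7, 5, 3)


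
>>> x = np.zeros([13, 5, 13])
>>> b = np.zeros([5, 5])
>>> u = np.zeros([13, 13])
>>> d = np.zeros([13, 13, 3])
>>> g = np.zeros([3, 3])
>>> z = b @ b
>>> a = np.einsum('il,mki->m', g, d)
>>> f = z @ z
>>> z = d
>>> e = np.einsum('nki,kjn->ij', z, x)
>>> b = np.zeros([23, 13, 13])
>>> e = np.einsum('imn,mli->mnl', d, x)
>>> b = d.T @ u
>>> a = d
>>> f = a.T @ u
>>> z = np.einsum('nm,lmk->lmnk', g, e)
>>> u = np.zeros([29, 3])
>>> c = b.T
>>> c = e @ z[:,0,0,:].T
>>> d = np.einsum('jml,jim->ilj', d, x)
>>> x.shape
(13, 5, 13)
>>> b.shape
(3, 13, 13)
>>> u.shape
(29, 3)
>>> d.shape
(5, 3, 13)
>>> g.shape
(3, 3)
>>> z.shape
(13, 3, 3, 5)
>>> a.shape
(13, 13, 3)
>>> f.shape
(3, 13, 13)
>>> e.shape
(13, 3, 5)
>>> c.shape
(13, 3, 13)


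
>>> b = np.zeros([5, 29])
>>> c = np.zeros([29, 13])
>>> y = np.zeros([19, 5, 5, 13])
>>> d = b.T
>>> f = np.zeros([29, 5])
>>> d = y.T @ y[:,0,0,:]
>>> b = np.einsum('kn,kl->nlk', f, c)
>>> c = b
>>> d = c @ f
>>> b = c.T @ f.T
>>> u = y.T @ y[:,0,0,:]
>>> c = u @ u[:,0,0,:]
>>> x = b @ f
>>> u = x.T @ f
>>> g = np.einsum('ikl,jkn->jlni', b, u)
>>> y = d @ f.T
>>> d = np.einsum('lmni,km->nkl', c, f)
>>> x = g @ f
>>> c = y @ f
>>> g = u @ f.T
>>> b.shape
(29, 13, 29)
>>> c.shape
(5, 13, 5)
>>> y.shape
(5, 13, 29)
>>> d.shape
(5, 29, 13)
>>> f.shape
(29, 5)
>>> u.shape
(5, 13, 5)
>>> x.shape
(5, 29, 5, 5)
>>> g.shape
(5, 13, 29)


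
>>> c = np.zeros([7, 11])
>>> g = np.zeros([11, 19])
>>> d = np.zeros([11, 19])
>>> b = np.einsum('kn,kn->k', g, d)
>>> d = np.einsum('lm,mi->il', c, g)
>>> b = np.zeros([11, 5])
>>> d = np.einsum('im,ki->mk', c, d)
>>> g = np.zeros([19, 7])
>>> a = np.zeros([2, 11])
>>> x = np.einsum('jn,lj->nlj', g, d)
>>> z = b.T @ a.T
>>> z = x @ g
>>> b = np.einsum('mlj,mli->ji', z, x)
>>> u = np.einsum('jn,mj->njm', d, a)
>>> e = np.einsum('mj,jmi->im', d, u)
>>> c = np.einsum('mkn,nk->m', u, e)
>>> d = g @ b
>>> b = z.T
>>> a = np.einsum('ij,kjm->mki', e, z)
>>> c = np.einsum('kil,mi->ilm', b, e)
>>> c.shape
(11, 7, 2)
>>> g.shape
(19, 7)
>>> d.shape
(19, 19)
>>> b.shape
(7, 11, 7)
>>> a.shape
(7, 7, 2)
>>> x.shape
(7, 11, 19)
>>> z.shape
(7, 11, 7)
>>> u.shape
(19, 11, 2)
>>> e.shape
(2, 11)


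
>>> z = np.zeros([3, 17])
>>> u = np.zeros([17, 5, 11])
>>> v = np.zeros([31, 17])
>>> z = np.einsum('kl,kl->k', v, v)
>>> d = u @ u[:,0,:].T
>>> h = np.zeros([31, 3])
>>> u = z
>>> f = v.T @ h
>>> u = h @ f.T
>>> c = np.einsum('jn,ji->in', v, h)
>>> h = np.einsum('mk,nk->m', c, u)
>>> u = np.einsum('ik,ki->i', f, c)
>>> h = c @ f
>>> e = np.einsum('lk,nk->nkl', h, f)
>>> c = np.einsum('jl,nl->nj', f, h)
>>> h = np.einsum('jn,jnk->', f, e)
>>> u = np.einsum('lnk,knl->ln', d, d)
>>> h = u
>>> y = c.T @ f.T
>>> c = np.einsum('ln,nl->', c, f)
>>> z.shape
(31,)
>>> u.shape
(17, 5)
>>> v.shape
(31, 17)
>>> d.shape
(17, 5, 17)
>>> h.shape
(17, 5)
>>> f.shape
(17, 3)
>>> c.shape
()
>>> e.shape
(17, 3, 3)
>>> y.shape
(17, 17)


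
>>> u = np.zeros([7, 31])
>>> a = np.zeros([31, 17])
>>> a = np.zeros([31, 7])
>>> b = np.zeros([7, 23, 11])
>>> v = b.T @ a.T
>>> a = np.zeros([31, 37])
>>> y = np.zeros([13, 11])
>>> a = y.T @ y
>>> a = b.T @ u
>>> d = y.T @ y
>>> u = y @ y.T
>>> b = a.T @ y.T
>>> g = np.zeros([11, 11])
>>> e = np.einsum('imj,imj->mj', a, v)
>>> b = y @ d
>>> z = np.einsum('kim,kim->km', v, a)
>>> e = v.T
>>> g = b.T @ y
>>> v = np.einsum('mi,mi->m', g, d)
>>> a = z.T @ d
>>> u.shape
(13, 13)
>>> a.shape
(31, 11)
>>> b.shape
(13, 11)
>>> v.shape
(11,)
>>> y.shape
(13, 11)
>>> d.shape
(11, 11)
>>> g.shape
(11, 11)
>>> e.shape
(31, 23, 11)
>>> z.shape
(11, 31)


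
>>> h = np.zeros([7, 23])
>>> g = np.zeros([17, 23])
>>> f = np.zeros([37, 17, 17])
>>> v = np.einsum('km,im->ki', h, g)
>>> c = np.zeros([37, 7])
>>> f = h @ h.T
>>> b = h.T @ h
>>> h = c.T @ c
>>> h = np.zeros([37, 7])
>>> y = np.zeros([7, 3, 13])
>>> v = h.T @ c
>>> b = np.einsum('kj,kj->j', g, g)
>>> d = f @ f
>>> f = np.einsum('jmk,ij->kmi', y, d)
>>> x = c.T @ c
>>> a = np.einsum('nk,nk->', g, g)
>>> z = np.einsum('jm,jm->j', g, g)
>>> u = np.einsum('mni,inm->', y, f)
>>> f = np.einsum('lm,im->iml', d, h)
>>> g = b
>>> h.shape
(37, 7)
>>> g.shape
(23,)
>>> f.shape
(37, 7, 7)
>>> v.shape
(7, 7)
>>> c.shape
(37, 7)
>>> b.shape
(23,)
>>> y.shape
(7, 3, 13)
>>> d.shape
(7, 7)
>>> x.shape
(7, 7)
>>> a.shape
()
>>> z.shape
(17,)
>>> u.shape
()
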